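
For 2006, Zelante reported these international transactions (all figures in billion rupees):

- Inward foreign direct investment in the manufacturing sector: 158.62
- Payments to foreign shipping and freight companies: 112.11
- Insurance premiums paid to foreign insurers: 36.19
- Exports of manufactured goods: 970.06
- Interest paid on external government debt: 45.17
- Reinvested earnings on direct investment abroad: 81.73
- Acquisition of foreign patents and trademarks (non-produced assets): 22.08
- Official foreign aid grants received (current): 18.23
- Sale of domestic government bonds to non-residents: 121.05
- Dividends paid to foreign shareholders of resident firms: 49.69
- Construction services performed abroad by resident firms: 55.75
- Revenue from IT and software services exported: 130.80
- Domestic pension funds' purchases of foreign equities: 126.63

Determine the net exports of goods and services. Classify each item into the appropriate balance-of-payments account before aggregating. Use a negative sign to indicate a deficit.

1008.31

Goods: 970.06
Services: 55.75 - 36.19 - 112.11 + 130.80 = 38.25
Trade balance = 970.06 + 38.25 = 1008.31
(Excluded from the trade balance — financial account: inward foreign direct investment in the manufacturing sector 158.62, sale of domestic government bonds to non-residents 121.05, domestic pension funds' purchases of foreign equities 126.63; primary income: interest paid on external government debt 45.17, reinvested earnings on direct investment abroad 81.73, dividends paid to foreign shareholders of resident firms 49.69; capital account: acquisition of foreign patents and trademarks (non-produced assets) 22.08; secondary income: official foreign aid grants received (current) 18.23.)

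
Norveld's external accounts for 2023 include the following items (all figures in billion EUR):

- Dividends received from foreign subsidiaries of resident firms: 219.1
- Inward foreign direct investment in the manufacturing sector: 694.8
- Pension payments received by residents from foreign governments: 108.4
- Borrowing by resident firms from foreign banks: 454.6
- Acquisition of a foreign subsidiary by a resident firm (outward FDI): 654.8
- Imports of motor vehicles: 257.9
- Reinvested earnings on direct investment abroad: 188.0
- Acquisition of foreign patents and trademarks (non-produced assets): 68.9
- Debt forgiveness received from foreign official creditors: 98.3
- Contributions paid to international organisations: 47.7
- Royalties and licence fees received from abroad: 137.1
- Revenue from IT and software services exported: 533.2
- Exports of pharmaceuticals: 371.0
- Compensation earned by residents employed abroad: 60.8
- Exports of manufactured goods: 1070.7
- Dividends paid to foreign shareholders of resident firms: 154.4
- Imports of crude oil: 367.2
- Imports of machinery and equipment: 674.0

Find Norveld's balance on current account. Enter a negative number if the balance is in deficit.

1187.1

Goods: -674.0 - 367.2 + 371.0 - 257.9 + 1070.7 = 142.6
Services: 533.2 + 137.1 = 670.3
Primary income: 60.8 + 219.1 + 188.0 - 154.4 = 313.5
Secondary income: 108.4 - 47.7 = 60.7
Current account = 142.6 + 670.3 + 313.5 + 60.7 = 1187.1
(Excluded from the current account — financial account: inward foreign direct investment in the manufacturing sector 694.8, borrowing by resident firms from foreign banks 454.6, acquisition of a foreign subsidiary by a resident firm (outward FDI) 654.8; capital account: acquisition of foreign patents and trademarks (non-produced assets) 68.9, debt forgiveness received from foreign official creditors 98.3.)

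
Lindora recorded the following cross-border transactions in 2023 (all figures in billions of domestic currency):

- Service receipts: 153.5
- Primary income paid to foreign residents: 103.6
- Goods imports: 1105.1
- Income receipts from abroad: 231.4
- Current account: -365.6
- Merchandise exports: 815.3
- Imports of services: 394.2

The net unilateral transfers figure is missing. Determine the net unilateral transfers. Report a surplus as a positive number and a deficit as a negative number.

Current account = goods balance + services balance + net primary income + net secondary income
Sum of the known components = -402.7
Net unilateral transfers = CA - (known components) = -365.6 - (-402.7) = 37.1

37.1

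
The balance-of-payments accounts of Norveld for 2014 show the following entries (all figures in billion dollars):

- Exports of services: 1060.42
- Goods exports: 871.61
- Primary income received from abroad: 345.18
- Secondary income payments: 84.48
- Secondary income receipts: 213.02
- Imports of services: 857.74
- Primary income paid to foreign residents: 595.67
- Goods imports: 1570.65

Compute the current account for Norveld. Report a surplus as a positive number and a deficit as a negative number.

-618.31

Goods balance = 871.61 - 1570.65 = -699.04
Services balance = 1060.42 - 857.74 = 202.68
Trade balance (goods + services) = -699.04 + 202.68 = -496.36
Net primary income = 345.18 - 595.67 = -250.49
Net secondary income = 213.02 - 84.48 = 128.54
Current account = -496.36 + (-250.49) + 128.54 = -618.31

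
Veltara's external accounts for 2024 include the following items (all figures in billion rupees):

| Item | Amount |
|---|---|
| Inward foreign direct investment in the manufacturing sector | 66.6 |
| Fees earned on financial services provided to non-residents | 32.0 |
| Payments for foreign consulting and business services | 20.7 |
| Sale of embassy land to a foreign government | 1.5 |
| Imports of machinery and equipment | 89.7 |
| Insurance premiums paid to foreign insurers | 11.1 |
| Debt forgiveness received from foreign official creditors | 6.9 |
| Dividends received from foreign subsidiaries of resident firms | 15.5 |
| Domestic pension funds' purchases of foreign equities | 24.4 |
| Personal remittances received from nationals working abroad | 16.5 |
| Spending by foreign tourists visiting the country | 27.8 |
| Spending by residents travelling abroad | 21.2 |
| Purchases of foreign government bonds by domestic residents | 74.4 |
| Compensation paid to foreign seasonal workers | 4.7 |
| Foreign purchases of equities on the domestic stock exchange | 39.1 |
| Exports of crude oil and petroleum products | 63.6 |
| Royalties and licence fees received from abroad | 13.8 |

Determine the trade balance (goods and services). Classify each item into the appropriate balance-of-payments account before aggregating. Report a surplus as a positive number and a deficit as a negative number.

-5.5

Goods: 63.6 - 89.7 = -26.1
Services: -11.1 + 32.0 + 27.8 - 21.2 + 13.8 - 20.7 = 20.6
Trade balance = -26.1 + 20.6 = -5.5
(Excluded from the trade balance — financial account: inward foreign direct investment in the manufacturing sector 66.6, domestic pension funds' purchases of foreign equities 24.4, purchases of foreign government bonds by domestic residents 74.4, foreign purchases of equities on the domestic stock exchange 39.1; capital account: sale of embassy land to a foreign government 1.5, debt forgiveness received from foreign official creditors 6.9; primary income: dividends received from foreign subsidiaries of resident firms 15.5, compensation paid to foreign seasonal workers 4.7; secondary income: personal remittances received from nationals working abroad 16.5.)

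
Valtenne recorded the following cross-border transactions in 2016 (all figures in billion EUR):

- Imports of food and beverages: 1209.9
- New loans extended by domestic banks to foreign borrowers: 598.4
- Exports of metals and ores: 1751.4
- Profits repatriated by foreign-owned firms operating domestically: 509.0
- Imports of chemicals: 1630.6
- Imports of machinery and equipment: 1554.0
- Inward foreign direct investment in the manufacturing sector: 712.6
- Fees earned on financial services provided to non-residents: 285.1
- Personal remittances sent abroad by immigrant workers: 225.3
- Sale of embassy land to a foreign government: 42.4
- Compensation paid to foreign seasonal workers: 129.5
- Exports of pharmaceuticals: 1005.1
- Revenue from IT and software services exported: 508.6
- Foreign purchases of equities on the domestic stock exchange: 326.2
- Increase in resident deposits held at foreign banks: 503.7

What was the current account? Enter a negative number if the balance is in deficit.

-1708.1

Goods: -1554.0 + 1751.4 - 1630.6 - 1209.9 + 1005.1 = -1638.0
Services: 285.1 + 508.6 = 793.7
Primary income: -129.5 - 509.0 = -638.5
Secondary income: -225.3
Current account = (-1638.0) + 793.7 + (-638.5) + (-225.3) = -1708.1
(Excluded from the current account — financial account: new loans extended by domestic banks to foreign borrowers 598.4, inward foreign direct investment in the manufacturing sector 712.6, foreign purchases of equities on the domestic stock exchange 326.2, increase in resident deposits held at foreign banks 503.7; capital account: sale of embassy land to a foreign government 42.4.)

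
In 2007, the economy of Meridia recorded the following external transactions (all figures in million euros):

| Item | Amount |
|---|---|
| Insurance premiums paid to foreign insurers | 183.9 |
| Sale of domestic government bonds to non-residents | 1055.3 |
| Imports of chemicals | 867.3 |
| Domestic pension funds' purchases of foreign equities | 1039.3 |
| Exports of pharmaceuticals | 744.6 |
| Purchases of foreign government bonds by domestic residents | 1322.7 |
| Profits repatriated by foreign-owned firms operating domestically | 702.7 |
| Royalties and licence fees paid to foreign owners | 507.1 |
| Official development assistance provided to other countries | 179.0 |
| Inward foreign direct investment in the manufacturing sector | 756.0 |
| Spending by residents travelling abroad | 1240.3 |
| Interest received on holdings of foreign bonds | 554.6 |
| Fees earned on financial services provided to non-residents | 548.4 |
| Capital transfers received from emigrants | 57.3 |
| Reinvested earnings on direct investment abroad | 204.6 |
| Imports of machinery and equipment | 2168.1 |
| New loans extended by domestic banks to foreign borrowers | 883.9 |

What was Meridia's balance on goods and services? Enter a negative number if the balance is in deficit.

Goods: -867.3 - 2168.1 + 744.6 = -2290.8
Services: 548.4 - 183.9 - 507.1 - 1240.3 = -1382.9
Trade balance = -2290.8 + (-1382.9) = -3673.7
(Excluded from the trade balance — financial account: sale of domestic government bonds to non-residents 1055.3, domestic pension funds' purchases of foreign equities 1039.3, purchases of foreign government bonds by domestic residents 1322.7, inward foreign direct investment in the manufacturing sector 756.0, new loans extended by domestic banks to foreign borrowers 883.9; primary income: profits repatriated by foreign-owned firms operating domestically 702.7, interest received on holdings of foreign bonds 554.6, reinvested earnings on direct investment abroad 204.6; secondary income: official development assistance provided to other countries 179.0; capital account: capital transfers received from emigrants 57.3.)

-3673.7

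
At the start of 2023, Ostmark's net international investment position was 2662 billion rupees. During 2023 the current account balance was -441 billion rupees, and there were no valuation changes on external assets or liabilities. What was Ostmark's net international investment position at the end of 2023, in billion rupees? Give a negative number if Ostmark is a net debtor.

2221

With no valuation effects, change in NIIP = current account = -441
End-of-year NIIP = 2662 + (-441) = 2221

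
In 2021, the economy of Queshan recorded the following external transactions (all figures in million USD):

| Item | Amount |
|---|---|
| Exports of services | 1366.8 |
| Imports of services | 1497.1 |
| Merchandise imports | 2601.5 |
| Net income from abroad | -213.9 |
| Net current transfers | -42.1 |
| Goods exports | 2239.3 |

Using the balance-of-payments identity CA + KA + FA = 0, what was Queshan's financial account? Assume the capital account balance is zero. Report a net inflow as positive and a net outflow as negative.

748.5

Goods balance = 2239.3 - 2601.5 = -362.2
Services balance = 1366.8 - 1497.1 = -130.3
Trade balance (goods + services) = -362.2 + (-130.3) = -492.5
Net primary income = -213.9
Net secondary income = -42.1
Current account = -492.5 + (-213.9) + (-42.1) = -748.5
Financial account = -(-748.5) = 748.5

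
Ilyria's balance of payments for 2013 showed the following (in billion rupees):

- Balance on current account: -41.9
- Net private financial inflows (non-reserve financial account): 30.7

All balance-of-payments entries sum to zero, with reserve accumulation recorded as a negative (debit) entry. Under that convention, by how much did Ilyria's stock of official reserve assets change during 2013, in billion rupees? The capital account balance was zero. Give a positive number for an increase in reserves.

-11.2

Official reserve transactions balance = -((-41.9) + 30.7) = 11.2
An accumulation of reserves is recorded as a debit (negative entry), so the change in the stock of reserves is the negative of that balance.
Change in official reserves = -(11.2) = -11.2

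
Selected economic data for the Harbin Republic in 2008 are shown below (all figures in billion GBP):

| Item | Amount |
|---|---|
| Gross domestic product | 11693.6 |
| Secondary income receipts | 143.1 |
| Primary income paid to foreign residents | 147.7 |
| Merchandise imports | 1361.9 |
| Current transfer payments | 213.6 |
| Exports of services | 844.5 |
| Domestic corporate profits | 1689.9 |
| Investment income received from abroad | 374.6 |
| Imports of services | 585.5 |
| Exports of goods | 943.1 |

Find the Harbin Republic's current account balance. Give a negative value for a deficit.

-3.4

Goods balance = 943.1 - 1361.9 = -418.8
Services balance = 844.5 - 585.5 = 259.0
Trade balance (goods + services) = -418.8 + 259.0 = -159.8
Net primary income = 374.6 - 147.7 = 226.9
Net secondary income = 143.1 - 213.6 = -70.5
Current account = -159.8 + 226.9 + (-70.5) = -3.4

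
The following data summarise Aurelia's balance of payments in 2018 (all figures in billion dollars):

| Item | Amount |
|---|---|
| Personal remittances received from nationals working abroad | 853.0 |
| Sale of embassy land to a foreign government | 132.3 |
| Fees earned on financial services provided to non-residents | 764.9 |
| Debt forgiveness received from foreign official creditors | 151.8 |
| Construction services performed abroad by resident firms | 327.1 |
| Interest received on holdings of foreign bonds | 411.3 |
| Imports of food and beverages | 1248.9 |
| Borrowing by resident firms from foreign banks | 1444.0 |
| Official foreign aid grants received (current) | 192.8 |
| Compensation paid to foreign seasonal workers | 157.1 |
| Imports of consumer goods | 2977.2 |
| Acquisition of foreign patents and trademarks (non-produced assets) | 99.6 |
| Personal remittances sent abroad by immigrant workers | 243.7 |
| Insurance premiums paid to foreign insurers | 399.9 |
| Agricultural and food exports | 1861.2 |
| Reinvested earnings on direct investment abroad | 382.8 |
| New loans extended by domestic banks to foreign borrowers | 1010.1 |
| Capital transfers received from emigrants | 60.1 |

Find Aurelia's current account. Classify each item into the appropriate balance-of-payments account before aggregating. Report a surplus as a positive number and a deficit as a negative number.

-233.7

Goods: 1861.2 - 1248.9 - 2977.2 = -2364.9
Services: 327.1 - 399.9 + 764.9 = 692.1
Primary income: -157.1 + 382.8 + 411.3 = 637.0
Secondary income: -243.7 + 853.0 + 192.8 = 802.1
Current account = (-2364.9) + 692.1 + 637.0 + 802.1 = -233.7
(Excluded from the current account — capital account: sale of embassy land to a foreign government 132.3, debt forgiveness received from foreign official creditors 151.8, acquisition of foreign patents and trademarks (non-produced assets) 99.6, capital transfers received from emigrants 60.1; financial account: borrowing by resident firms from foreign banks 1444.0, new loans extended by domestic banks to foreign borrowers 1010.1.)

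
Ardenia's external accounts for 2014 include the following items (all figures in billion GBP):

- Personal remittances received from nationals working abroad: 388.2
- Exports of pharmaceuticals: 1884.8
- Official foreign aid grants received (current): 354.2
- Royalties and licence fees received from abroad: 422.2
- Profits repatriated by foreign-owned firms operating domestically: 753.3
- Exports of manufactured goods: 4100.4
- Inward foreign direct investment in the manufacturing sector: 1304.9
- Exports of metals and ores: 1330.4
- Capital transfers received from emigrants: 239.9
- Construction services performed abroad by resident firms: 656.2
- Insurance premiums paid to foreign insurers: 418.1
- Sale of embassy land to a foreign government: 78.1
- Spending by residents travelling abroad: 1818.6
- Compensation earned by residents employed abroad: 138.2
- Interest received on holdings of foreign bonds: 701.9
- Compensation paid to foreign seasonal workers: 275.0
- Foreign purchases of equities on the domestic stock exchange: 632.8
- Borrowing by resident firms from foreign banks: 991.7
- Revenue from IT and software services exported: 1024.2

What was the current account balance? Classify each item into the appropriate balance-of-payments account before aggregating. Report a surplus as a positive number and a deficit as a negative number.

Goods: 4100.4 + 1884.8 + 1330.4 = 7315.6
Services: -418.1 + 422.2 + 1024.2 - 1818.6 + 656.2 = -134.1
Primary income: 701.9 - 753.3 + 138.2 - 275.0 = -188.2
Secondary income: 354.2 + 388.2 = 742.4
Current account = 7315.6 + (-134.1) + (-188.2) + 742.4 = 7735.7
(Excluded from the current account — financial account: inward foreign direct investment in the manufacturing sector 1304.9, foreign purchases of equities on the domestic stock exchange 632.8, borrowing by resident firms from foreign banks 991.7; capital account: capital transfers received from emigrants 239.9, sale of embassy land to a foreign government 78.1.)

7735.7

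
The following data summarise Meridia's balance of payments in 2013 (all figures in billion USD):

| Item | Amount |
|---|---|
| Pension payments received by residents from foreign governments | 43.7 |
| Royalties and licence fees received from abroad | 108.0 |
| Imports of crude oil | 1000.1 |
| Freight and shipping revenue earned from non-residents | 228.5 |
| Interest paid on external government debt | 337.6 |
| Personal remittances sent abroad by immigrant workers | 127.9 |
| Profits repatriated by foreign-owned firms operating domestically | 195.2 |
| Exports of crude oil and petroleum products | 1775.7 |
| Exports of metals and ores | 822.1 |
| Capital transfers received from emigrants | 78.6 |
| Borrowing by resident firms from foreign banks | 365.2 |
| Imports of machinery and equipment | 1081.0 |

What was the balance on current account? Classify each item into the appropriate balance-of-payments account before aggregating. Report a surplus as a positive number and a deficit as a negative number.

Goods: -1000.1 + 822.1 - 1081.0 + 1775.7 = 516.7
Services: 228.5 + 108.0 = 336.5
Primary income: -337.6 - 195.2 = -532.8
Secondary income: 43.7 - 127.9 = -84.2
Current account = 516.7 + 336.5 + (-532.8) + (-84.2) = 236.2
(Excluded from the current account — capital account: capital transfers received from emigrants 78.6; financial account: borrowing by resident firms from foreign banks 365.2.)

236.2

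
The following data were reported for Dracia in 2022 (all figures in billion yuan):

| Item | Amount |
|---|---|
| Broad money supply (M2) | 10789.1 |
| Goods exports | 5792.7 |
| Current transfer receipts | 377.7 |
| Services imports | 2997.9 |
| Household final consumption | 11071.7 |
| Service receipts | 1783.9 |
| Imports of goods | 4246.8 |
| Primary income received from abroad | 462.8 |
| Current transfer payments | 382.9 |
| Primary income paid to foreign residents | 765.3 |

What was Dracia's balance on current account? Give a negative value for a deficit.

Goods balance = 5792.7 - 4246.8 = 1545.9
Services balance = 1783.9 - 2997.9 = -1214.0
Trade balance (goods + services) = 1545.9 + (-1214.0) = 331.9
Net primary income = 462.8 - 765.3 = -302.5
Net secondary income = 377.7 - 382.9 = -5.2
Current account = 331.9 + (-302.5) + (-5.2) = 24.2

24.2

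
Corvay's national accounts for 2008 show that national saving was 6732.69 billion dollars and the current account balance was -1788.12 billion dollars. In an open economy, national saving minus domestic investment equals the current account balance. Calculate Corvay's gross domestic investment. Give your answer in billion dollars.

S - I = CA (net lending to the rest of the world).
I = S - CA = 6732.69 - (-1788.12) = 8520.81

8520.81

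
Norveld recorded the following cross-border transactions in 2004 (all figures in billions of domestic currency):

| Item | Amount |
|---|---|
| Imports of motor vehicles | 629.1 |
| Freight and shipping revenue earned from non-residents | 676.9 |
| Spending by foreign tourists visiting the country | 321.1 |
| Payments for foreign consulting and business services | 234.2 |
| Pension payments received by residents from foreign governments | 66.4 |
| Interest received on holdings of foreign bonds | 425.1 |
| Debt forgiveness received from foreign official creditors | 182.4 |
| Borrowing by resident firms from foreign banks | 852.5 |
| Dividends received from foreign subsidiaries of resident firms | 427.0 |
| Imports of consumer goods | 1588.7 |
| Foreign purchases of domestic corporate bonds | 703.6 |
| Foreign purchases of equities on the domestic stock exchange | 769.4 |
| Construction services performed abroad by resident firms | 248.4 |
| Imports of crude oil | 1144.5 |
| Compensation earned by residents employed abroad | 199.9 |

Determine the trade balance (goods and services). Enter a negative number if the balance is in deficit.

-2350.1

Goods: -629.1 - 1144.5 - 1588.7 = -3362.3
Services: 321.1 + 248.4 + 676.9 - 234.2 = 1012.2
Trade balance = -3362.3 + 1012.2 = -2350.1
(Excluded from the trade balance — secondary income: pension payments received by residents from foreign governments 66.4; primary income: interest received on holdings of foreign bonds 425.1, dividends received from foreign subsidiaries of resident firms 427.0, compensation earned by residents employed abroad 199.9; capital account: debt forgiveness received from foreign official creditors 182.4; financial account: borrowing by resident firms from foreign banks 852.5, foreign purchases of domestic corporate bonds 703.6, foreign purchases of equities on the domestic stock exchange 769.4.)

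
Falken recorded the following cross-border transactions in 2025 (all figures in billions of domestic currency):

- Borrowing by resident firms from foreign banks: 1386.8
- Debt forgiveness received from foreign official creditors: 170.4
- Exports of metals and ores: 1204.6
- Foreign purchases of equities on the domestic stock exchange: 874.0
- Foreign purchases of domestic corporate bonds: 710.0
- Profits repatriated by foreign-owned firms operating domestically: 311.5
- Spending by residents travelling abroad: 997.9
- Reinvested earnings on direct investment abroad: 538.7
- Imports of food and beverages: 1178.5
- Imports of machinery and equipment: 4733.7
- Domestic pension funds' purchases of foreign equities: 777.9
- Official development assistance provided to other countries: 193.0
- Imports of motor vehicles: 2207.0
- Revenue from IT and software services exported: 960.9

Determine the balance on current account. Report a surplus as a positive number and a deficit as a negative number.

Goods: -1178.5 - 4733.7 - 2207.0 + 1204.6 = -6914.6
Services: 960.9 - 997.9 = -37.0
Primary income: -311.5 + 538.7 = 227.2
Secondary income: -193.0
Current account = (-6914.6) + (-37.0) + 227.2 + (-193.0) = -6917.4
(Excluded from the current account — financial account: borrowing by resident firms from foreign banks 1386.8, foreign purchases of equities on the domestic stock exchange 874.0, foreign purchases of domestic corporate bonds 710.0, domestic pension funds' purchases of foreign equities 777.9; capital account: debt forgiveness received from foreign official creditors 170.4.)

-6917.4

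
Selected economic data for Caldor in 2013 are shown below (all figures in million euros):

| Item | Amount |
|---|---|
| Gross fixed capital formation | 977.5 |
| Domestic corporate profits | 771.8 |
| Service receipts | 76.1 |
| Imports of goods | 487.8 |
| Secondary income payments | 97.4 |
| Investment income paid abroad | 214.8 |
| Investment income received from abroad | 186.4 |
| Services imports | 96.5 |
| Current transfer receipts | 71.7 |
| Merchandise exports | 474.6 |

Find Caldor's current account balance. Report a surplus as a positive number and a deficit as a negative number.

Goods balance = 474.6 - 487.8 = -13.2
Services balance = 76.1 - 96.5 = -20.4
Trade balance (goods + services) = -13.2 + (-20.4) = -33.6
Net primary income = 186.4 - 214.8 = -28.4
Net secondary income = 71.7 - 97.4 = -25.7
Current account = -33.6 + (-28.4) + (-25.7) = -87.7

-87.7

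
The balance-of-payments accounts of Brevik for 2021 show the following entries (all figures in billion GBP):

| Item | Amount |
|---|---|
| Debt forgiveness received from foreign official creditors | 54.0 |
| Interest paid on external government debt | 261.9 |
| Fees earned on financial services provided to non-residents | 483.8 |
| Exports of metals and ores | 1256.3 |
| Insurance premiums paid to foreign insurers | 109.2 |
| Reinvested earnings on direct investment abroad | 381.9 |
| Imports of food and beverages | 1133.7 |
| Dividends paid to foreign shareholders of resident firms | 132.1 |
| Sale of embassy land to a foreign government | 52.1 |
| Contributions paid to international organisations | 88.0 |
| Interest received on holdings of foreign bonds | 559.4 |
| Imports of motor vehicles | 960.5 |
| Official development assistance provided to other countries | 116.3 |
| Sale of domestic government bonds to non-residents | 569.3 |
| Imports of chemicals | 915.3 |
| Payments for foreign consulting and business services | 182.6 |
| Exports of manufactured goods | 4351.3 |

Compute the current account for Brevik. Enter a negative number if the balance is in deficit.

Goods: -915.3 + 1256.3 - 960.5 + 4351.3 - 1133.7 = 2598.1
Services: -109.2 + 483.8 - 182.6 = 192.0
Primary income: -132.1 - 261.9 + 381.9 + 559.4 = 547.3
Secondary income: -116.3 - 88.0 = -204.3
Current account = 2598.1 + 192.0 + 547.3 + (-204.3) = 3133.1
(Excluded from the current account — capital account: debt forgiveness received from foreign official creditors 54.0, sale of embassy land to a foreign government 52.1; financial account: sale of domestic government bonds to non-residents 569.3.)

3133.1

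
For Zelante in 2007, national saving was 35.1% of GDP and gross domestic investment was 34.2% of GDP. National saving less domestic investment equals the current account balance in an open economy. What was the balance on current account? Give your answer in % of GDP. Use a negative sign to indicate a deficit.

0.9

S - I = CA (net lending to the rest of the world).
CA = S - I = 35.1 - 34.2 = 0.9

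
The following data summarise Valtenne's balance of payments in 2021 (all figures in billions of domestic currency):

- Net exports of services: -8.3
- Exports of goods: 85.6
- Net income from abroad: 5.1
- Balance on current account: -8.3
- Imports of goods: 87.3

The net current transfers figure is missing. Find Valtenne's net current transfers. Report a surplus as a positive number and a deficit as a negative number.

Current account = goods balance + services balance + net primary income + net secondary income
Sum of the known components = -4.9
Net current transfers = CA - (known components) = -8.3 - (-4.9) = -3.4

-3.4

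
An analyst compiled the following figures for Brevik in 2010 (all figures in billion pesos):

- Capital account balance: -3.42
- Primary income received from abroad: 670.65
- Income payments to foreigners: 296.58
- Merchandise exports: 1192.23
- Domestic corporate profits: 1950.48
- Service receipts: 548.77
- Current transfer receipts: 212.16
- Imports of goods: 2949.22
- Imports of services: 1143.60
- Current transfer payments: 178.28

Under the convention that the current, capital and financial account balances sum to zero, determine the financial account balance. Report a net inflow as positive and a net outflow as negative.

Goods balance = 1192.23 - 2949.22 = -1756.99
Services balance = 548.77 - 1143.60 = -594.83
Trade balance (goods + services) = -1756.99 + (-594.83) = -2351.82
Net primary income = 670.65 - 296.58 = 374.07
Net secondary income = 212.16 - 178.28 = 33.88
Current account = -2351.82 + 374.07 + 33.88 = -1943.87
Financial account = -(-1943.87 + (-3.42)) = 1947.29

1947.29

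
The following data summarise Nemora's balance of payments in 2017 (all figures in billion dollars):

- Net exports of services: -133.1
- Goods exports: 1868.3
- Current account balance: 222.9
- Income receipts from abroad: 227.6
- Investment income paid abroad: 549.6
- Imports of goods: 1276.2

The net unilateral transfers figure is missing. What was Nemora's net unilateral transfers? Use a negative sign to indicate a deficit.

Current account = goods balance + services balance + net primary income + net secondary income
Sum of the known components = 137.0
Net unilateral transfers = CA - (known components) = 222.9 - 137.0 = 85.9

85.9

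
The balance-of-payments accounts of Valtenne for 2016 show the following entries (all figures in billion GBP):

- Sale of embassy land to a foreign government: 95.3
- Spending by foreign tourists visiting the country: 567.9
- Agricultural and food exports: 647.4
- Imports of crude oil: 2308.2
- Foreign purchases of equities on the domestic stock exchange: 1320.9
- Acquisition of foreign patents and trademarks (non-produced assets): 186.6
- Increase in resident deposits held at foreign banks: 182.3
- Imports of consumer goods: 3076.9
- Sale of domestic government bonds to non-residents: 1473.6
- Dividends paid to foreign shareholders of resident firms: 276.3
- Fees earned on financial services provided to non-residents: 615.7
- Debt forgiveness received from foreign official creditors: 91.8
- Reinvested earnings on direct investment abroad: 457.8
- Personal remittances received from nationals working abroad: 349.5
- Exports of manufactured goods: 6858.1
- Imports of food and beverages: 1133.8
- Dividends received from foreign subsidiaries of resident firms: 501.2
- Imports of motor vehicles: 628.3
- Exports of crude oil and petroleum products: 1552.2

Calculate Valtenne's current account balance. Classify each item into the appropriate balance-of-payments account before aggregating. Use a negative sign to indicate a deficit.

4126.3

Goods: -1133.8 - 3076.9 - 2308.2 - 628.3 + 6858.1 + 647.4 + 1552.2 = 1910.5
Services: 615.7 + 567.9 = 1183.6
Primary income: -276.3 + 501.2 + 457.8 = 682.7
Secondary income: 349.5
Current account = 1910.5 + 1183.6 + 682.7 + 349.5 = 4126.3
(Excluded from the current account — capital account: sale of embassy land to a foreign government 95.3, acquisition of foreign patents and trademarks (non-produced assets) 186.6, debt forgiveness received from foreign official creditors 91.8; financial account: foreign purchases of equities on the domestic stock exchange 1320.9, increase in resident deposits held at foreign banks 182.3, sale of domestic government bonds to non-residents 1473.6.)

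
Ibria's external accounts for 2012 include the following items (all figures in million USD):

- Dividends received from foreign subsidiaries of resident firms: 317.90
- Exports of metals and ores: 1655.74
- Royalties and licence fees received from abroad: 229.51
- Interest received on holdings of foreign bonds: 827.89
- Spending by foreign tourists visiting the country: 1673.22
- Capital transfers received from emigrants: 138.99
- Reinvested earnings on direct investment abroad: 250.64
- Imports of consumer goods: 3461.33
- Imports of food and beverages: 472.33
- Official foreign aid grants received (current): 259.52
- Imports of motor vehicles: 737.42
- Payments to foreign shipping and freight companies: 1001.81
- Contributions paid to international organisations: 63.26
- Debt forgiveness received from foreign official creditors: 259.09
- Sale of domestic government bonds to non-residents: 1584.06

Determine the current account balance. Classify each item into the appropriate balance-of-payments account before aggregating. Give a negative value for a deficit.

-521.73

Goods: -472.33 + 1655.74 - 737.42 - 3461.33 = -3015.34
Services: 229.51 - 1001.81 + 1673.22 = 900.92
Primary income: 250.64 + 317.90 + 827.89 = 1396.43
Secondary income: -63.26 + 259.52 = 196.26
Current account = (-3015.34) + 900.92 + 1396.43 + 196.26 = -521.73
(Excluded from the current account — capital account: capital transfers received from emigrants 138.99, debt forgiveness received from foreign official creditors 259.09; financial account: sale of domestic government bonds to non-residents 1584.06.)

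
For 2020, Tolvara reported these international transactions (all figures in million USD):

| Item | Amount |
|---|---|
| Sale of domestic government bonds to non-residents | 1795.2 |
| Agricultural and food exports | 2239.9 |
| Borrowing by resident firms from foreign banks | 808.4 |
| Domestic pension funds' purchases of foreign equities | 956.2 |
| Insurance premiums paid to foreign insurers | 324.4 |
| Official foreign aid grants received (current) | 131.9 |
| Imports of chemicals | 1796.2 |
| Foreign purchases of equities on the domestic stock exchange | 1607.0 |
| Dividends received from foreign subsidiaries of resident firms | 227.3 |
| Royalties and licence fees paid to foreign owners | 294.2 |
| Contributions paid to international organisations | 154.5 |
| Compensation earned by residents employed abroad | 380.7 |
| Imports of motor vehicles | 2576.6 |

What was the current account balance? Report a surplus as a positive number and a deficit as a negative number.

Goods: -2576.6 - 1796.2 + 2239.9 = -2132.9
Services: -294.2 - 324.4 = -618.6
Primary income: 227.3 + 380.7 = 608.0
Secondary income: 131.9 - 154.5 = -22.6
Current account = (-2132.9) + (-618.6) + 608.0 + (-22.6) = -2166.1
(Excluded from the current account — financial account: sale of domestic government bonds to non-residents 1795.2, borrowing by resident firms from foreign banks 808.4, domestic pension funds' purchases of foreign equities 956.2, foreign purchases of equities on the domestic stock exchange 1607.0.)

-2166.1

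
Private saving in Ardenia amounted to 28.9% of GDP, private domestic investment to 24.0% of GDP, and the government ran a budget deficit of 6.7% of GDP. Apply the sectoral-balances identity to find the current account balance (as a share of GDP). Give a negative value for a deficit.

By the sectoral-balances identity, CA = (S_private - I) + (T - G).
Private balance = 28.9 - 24.0 = 4.9
Government balance (T - G) = -6.7
CA = 4.9 + (-6.7) = -1.8

-1.8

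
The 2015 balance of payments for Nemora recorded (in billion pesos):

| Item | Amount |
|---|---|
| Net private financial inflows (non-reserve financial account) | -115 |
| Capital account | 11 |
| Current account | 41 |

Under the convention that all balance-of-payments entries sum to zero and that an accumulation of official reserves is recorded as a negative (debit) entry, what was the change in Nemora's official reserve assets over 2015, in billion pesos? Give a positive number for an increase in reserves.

Official reserve transactions balance = -(41 + 11 + (-115)) = 63
An accumulation of reserves is recorded as a debit (negative entry), so the change in the stock of reserves is the negative of that balance.
Change in official reserves = -(63) = -63

-63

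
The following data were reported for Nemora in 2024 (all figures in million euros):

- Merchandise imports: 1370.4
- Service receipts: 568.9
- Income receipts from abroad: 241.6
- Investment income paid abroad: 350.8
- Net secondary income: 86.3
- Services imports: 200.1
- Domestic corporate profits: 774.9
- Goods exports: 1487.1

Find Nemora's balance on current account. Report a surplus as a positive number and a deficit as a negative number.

Goods balance = 1487.1 - 1370.4 = 116.7
Services balance = 568.9 - 200.1 = 368.8
Trade balance (goods + services) = 116.7 + 368.8 = 485.5
Net primary income = 241.6 - 350.8 = -109.2
Net secondary income = 86.3
Current account = 485.5 + (-109.2) + 86.3 = 462.6

462.6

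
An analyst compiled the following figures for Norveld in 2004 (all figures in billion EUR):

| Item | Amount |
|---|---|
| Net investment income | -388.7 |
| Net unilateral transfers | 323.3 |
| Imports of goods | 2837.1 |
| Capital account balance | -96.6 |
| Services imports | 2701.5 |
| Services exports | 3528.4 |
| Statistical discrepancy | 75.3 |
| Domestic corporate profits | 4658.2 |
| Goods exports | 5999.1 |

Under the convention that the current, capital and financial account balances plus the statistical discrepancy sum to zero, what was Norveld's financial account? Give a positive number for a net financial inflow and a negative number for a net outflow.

Goods balance = 5999.1 - 2837.1 = 3162.0
Services balance = 3528.4 - 2701.5 = 826.9
Trade balance (goods + services) = 3162.0 + 826.9 = 3988.9
Net primary income = -388.7
Net secondary income = 323.3
Current account = 3988.9 + (-388.7) + 323.3 = 3923.5
Financial account = -(3923.5 + (-96.6) + 75.3) = -3902.2

-3902.2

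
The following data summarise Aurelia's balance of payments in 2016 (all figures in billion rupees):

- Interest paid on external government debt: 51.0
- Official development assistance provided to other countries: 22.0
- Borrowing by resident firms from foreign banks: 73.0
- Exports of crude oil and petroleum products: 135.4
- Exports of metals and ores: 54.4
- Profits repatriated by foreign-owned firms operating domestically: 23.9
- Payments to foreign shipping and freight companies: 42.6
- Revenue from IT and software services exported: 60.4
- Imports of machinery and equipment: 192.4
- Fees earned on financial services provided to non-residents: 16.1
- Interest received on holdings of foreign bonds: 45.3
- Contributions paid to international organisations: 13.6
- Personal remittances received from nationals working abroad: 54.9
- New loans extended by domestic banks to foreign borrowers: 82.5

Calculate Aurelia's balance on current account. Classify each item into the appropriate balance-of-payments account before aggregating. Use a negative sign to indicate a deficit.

21.0

Goods: -192.4 + 54.4 + 135.4 = -2.6
Services: -42.6 + 16.1 + 60.4 = 33.9
Primary income: -23.9 + 45.3 - 51.0 = -29.6
Secondary income: 54.9 - 22.0 - 13.6 = 19.3
Current account = (-2.6) + 33.9 + (-29.6) + 19.3 = 21.0
(Excluded from the current account — financial account: borrowing by resident firms from foreign banks 73.0, new loans extended by domestic banks to foreign borrowers 82.5.)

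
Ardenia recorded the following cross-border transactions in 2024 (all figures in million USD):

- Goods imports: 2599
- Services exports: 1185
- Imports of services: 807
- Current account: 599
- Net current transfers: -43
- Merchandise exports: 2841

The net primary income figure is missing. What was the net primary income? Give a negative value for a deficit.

22

Current account = goods balance + services balance + net primary income + net secondary income
Sum of the known components = 577
Net primary income = CA - (known components) = 599 - 577 = 22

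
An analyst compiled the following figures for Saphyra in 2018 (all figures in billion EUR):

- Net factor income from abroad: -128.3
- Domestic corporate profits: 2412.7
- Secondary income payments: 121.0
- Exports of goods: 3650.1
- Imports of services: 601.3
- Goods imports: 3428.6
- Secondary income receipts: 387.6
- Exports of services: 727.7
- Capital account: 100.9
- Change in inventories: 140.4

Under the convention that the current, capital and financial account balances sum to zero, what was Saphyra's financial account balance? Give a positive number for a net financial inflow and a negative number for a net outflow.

Goods balance = 3650.1 - 3428.6 = 221.5
Services balance = 727.7 - 601.3 = 126.4
Trade balance (goods + services) = 221.5 + 126.4 = 347.9
Net primary income = -128.3
Net secondary income = 387.6 - 121.0 = 266.6
Current account = 347.9 + (-128.3) + 266.6 = 486.2
Financial account = -(486.2 + 100.9) = -587.1

-587.1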